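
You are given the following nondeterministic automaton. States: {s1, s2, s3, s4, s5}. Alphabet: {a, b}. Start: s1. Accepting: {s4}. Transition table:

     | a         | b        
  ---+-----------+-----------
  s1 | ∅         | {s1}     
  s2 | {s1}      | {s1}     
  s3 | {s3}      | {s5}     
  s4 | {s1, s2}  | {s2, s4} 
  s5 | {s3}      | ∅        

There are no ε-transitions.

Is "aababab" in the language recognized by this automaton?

No

Start in {s1}.
Read 'a': s1→∅; now ∅.
The set is empty and remains empty for the remaining 6 symbols.
The final set ∅ contains no accepting state.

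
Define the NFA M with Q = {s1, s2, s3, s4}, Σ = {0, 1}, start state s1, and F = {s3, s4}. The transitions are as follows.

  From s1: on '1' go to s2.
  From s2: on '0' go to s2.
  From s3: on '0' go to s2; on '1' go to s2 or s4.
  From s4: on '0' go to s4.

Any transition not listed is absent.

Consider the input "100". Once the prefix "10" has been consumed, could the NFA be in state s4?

No

Start in {s1}.
Read '1': s1→{s2}; now {s2}.
Read '0': s2→{s2}; now {s2}.
State s4 is not in {s2}.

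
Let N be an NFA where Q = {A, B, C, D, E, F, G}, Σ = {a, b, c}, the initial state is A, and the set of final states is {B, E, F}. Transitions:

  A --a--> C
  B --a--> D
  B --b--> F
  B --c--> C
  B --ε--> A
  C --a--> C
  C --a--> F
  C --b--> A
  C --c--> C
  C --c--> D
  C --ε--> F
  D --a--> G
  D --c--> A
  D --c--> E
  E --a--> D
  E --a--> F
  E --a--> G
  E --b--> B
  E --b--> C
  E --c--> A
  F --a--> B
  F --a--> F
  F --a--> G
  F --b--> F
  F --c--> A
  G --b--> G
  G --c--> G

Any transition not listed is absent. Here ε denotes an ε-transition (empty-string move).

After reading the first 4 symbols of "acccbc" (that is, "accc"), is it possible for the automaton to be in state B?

No

Start in {A}.
Read 'a': {A} → {C, F}.
Read 'c': {C, F} → {A, C, D, F}.
Read 'c': {A, C, D, F} → {A, C, D, E, F}.
Read 'c': {A, C, D, E, F} → {A, C, D, E, F}.
State B is not in {A, C, D, E, F}.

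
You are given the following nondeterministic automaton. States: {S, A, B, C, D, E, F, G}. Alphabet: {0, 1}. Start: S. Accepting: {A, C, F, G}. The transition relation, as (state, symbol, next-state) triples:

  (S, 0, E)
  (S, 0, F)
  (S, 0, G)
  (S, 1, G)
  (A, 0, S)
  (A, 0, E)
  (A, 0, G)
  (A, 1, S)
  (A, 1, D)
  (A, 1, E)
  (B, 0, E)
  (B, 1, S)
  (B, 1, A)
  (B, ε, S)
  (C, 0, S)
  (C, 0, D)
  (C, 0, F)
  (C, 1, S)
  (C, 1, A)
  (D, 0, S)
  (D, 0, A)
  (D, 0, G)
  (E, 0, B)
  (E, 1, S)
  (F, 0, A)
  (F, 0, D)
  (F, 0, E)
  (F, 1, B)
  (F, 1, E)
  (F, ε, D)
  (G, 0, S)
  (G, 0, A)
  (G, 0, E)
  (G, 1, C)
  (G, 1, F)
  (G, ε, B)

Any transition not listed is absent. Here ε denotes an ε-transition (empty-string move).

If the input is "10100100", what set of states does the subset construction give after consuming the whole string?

{S, A, B, D, E, F, G}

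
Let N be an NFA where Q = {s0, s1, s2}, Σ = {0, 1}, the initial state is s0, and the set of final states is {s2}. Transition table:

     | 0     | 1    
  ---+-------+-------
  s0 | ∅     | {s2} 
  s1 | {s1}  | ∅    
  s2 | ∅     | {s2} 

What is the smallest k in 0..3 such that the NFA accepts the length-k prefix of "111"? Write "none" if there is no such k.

1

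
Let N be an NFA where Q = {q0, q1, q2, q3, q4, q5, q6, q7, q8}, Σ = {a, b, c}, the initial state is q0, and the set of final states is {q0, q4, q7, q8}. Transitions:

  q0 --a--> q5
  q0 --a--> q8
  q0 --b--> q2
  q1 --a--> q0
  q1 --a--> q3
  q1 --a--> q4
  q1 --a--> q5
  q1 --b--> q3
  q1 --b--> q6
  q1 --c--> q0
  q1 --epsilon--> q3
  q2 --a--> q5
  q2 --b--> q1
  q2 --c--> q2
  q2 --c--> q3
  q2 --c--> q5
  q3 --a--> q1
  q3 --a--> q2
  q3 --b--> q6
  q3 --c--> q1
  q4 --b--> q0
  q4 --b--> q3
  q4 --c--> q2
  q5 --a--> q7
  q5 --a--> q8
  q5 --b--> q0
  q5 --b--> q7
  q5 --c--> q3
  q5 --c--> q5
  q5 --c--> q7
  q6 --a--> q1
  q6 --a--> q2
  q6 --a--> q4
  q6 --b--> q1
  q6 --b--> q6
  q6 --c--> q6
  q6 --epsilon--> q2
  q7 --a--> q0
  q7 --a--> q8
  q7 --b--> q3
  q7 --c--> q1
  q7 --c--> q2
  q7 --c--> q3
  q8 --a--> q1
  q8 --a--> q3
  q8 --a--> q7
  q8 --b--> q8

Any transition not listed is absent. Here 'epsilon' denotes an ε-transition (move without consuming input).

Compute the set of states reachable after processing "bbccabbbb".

{q1, q2, q3, q6, q8}

Start in {q0}.
Read 'b': q0→{q2}; now {q2}.
Read 'b': q2→{q1}; union {q1}; ε-closure = {q1, q3}.
Read 'c': q1→{q0}, q3→{q1}; union {q0, q1}; ε-closure = {q0, q1, q3}.
Read 'c': q0→∅, q1→{q0}, q3→{q1}; union {q0, q1}; ε-closure = {q0, q1, q3}.
Read 'a': q0→{q5, q8}, q1→{q0, q3, q4, q5}, q3→{q1, q2}; now {q0, q1, q2, q3, q4, q5, q8}.
Read 'b': q0→{q2}, q1→{q3, q6}, q2→{q1}, q3→{q6}, q4→{q0, q3}, q5→{q0, q7}, q8→{q8}; now {q0, q1, q2, q3, q6, q7, q8}.
Read 'b': q0→{q2}, q1→{q3, q6}, q2→{q1}, q3→{q6}, q6→{q1, q6}, q7→{q3}, q8→{q8}; now {q1, q2, q3, q6, q8}.
Read 'b': q1→{q3, q6}, q2→{q1}, q3→{q6}, q6→{q1, q6}, q8→{q8}; union {q1, q3, q6, q8}; ε-closure = {q1, q2, q3, q6, q8}.
Read 'b': q1→{q3, q6}, q2→{q1}, q3→{q6}, q6→{q1, q6}, q8→{q8}; union {q1, q3, q6, q8}; ε-closure = {q1, q2, q3, q6, q8}.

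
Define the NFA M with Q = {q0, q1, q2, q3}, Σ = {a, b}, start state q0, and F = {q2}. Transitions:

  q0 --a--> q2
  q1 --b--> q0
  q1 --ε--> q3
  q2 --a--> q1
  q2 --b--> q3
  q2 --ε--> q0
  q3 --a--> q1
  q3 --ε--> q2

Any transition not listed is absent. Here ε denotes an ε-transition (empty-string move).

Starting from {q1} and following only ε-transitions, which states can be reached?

Begin with {q1}.
ε-move q1 → q3; add q3.
ε-move q3 → q2; add q2.
ε-move q2 → q0; add q0.

{q0, q1, q2, q3}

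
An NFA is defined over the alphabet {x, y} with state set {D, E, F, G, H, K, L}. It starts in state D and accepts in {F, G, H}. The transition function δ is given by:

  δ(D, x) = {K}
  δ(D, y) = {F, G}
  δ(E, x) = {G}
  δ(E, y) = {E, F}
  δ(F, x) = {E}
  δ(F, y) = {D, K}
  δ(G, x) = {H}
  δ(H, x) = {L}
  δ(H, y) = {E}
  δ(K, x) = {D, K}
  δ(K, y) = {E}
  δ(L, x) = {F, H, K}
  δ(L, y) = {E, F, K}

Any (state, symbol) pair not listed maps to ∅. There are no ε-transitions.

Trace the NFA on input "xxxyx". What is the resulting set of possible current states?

{E, G, H}

Start in {D}.
Read 'x': {D} → {K}.
Read 'x': {K} → {D, K}.
Read 'x': {D, K} → {D, K}.
Read 'y': {D, K} → {E, F, G}.
Read 'x': {E, F, G} → {E, G, H}.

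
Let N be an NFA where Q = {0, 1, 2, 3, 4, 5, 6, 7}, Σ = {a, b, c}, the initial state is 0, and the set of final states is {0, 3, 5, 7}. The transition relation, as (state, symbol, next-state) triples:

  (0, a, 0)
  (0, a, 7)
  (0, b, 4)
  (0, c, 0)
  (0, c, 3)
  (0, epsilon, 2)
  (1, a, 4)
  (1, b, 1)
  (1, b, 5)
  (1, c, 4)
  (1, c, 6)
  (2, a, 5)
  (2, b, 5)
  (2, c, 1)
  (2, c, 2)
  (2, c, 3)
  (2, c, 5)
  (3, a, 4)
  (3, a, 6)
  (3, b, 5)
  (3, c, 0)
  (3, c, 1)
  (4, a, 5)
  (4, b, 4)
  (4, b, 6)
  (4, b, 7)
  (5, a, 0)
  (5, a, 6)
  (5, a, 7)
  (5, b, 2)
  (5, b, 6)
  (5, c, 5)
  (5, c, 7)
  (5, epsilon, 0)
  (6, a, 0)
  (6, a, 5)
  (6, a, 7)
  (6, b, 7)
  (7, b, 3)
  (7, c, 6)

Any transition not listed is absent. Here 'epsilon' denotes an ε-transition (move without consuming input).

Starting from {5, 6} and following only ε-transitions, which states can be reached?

{0, 2, 5, 6}

Begin with {5, 6}.
ε-move 5 → 0; add 0.
ε-move 0 → 2; add 2.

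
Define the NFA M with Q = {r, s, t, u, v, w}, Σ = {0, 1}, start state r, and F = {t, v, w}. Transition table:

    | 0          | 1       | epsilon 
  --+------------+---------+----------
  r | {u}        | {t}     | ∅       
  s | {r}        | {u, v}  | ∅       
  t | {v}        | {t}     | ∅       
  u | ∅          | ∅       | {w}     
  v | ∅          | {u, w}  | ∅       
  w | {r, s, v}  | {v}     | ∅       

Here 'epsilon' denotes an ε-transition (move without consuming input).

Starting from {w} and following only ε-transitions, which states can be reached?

Begin with {w}.
No ε-moves leave this set, so the closure equals the set itself.

{w}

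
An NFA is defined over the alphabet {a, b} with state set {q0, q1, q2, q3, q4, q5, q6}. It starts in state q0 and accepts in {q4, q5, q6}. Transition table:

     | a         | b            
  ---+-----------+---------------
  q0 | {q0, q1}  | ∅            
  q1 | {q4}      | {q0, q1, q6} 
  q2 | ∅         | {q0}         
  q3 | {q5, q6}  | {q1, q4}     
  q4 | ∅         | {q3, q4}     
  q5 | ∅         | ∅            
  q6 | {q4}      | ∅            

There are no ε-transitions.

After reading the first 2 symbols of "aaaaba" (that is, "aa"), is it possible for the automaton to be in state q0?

Start in {q0}.
Read 'a': {q0} → {q0, q1}.
Read 'a': {q0, q1} → {q0, q1, q4}.
State q0 is in {q0, q1, q4}.

Yes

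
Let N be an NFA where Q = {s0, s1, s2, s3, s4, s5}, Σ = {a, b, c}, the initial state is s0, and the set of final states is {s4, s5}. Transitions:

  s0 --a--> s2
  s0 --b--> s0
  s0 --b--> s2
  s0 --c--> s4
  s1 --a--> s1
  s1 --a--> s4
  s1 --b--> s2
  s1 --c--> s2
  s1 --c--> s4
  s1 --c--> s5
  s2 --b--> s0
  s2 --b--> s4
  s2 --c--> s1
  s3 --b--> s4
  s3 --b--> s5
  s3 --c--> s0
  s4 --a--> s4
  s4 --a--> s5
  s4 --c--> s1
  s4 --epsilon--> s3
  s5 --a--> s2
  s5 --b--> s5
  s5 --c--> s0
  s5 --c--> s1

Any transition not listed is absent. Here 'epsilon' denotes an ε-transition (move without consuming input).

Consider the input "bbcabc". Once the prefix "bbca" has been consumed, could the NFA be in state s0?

Start in {s0}.
Read 'b': s0→{s0, s2}; now {s0, s2}.
Read 'b': s0→{s0, s2}, s2→{s0, s4}; union {s0, s2, s4}; ε-closure = {s0, s2, s3, s4}.
Read 'c': s0→{s4}, s2→{s1}, s3→{s0}, s4→{s1}; union {s0, s1, s4}; ε-closure = {s0, s1, s3, s4}.
Read 'a': s0→{s2}, s1→{s1, s4}, s3→∅, s4→{s4, s5}; union {s1, s2, s4, s5}; ε-closure = {s1, s2, s3, s4, s5}.
State s0 is not in {s1, s2, s3, s4, s5}.

No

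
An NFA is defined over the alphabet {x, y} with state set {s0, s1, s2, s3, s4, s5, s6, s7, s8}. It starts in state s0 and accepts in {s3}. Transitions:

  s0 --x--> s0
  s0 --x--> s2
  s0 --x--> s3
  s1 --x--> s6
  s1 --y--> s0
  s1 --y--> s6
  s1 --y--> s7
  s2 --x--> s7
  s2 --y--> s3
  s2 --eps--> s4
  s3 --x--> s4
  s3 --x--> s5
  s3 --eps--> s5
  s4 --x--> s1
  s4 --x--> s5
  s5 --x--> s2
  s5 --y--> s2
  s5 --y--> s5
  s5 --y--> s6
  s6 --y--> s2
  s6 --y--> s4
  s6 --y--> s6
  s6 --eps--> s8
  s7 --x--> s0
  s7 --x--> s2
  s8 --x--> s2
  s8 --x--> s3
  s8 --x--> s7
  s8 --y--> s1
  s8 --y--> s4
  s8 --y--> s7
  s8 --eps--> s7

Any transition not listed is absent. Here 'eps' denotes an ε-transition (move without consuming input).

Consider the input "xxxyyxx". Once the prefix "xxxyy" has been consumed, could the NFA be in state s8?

Start in {s0}.
Read 'x': s0→{s0, s2, s3}; union {s0, s2, s3}; ε-closure = {s0, s2, s3, s4, s5}.
Read 'x': s0→{s0, s2, s3}, s2→{s7}, s3→{s4, s5}, s4→{s1, s5}, s5→{s2}; now {s0, s1, s2, s3, s4, s5, s7}.
Read 'x': s0→{s0, s2, s3}, s1→{s6}, s2→{s7}, s3→{s4, s5}, s4→{s1, s5}, s5→{s2}, s7→{s0, s2}; union {s0, s1, s2, s3, s4, s5, s6, s7}; ε-closure = {s0, s1, s2, s3, s4, s5, s6, s7, s8}.
Read 'y': s0→∅, s1→{s0, s6, s7}, s2→{s3}, s3→∅, s4→∅, s5→{s2, s5, s6}, s6→{s2, s4, s6}, s7→∅, s8→{s1, s4, s7}; union {s0, s1, s2, s3, s4, s5, s6, s7}; ε-closure = {s0, s1, s2, s3, s4, s5, s6, s7, s8}.
Read 'y': s0→∅, s1→{s0, s6, s7}, s2→{s3}, s3→∅, s4→∅, s5→{s2, s5, s6}, s6→{s2, s4, s6}, s7→∅, s8→{s1, s4, s7}; union {s0, s1, s2, s3, s4, s5, s6, s7}; ε-closure = {s0, s1, s2, s3, s4, s5, s6, s7, s8}.
State s8 is in {s0, s1, s2, s3, s4, s5, s6, s7, s8}.

Yes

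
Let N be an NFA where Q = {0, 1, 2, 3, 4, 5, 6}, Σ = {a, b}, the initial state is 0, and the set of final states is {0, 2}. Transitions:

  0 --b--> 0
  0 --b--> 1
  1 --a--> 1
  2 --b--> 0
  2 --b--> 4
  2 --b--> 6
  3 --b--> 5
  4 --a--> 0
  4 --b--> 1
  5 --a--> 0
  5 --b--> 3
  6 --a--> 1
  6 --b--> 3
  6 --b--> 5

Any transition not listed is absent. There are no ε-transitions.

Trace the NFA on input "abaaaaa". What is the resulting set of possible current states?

∅

Start in {0}.
Read 'a': 0→∅; now ∅.
The set is empty and remains empty for the remaining 6 symbols.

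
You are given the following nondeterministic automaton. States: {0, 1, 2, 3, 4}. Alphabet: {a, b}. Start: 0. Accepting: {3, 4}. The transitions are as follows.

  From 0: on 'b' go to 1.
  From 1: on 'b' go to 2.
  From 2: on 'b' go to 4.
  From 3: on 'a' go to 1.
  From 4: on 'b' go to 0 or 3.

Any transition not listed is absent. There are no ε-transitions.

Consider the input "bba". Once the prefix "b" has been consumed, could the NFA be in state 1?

Yes

Start in {0}.
Read 'b': 0→{1}; now {1}.
State 1 is in {1}.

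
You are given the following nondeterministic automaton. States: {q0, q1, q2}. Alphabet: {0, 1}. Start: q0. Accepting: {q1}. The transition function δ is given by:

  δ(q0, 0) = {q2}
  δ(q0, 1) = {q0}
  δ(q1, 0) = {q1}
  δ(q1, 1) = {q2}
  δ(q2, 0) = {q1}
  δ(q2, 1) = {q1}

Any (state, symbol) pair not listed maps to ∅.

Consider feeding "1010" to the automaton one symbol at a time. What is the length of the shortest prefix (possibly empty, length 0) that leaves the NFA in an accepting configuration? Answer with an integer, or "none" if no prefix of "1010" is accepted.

3

Start in {q0}.
Read '1': q0→{q0}; now {q0}.
Read '0': q0→{q2}; now {q2}.
Read '1': q2→{q1}; now {q1}.
None of the earlier sets intersect F, but {q1} does.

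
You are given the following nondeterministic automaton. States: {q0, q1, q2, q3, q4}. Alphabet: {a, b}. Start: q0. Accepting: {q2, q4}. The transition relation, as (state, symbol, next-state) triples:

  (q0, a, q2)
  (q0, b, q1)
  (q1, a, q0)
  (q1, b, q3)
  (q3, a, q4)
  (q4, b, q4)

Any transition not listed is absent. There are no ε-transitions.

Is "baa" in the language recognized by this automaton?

Yes

Start in {q0}.
Read 'b': q0→{q1}; now {q1}.
Read 'a': q1→{q0}; now {q0}.
Read 'a': q0→{q2}; now {q2}.
The final set {q2} contains the accepting state q2.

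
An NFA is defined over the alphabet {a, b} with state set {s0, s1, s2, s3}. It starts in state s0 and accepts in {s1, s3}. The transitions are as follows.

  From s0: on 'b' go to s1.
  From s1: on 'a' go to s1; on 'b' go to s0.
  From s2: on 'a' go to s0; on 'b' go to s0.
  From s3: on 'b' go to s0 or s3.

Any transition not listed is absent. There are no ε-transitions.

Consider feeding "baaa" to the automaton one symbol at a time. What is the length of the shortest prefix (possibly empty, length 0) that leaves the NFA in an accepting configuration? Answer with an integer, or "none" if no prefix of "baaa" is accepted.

Start in {s0}.
Read 'b': s0→{s1}; now {s1}.
None of the earlier sets intersect F, but {s1} does.

1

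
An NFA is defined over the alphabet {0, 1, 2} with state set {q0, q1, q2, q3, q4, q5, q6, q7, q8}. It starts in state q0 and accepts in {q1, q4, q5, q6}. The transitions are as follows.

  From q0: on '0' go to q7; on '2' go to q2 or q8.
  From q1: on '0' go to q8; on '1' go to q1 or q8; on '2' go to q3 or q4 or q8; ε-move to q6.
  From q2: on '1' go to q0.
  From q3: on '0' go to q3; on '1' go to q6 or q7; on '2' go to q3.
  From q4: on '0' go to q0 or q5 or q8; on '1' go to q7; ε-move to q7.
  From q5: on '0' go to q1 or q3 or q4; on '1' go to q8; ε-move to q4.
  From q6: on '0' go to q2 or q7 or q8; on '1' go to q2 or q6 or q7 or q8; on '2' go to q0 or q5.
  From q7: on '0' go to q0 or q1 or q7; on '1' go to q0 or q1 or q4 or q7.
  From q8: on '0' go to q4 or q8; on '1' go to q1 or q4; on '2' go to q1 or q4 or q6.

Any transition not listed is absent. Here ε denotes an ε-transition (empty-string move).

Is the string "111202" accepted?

Start in {q0}.
Read '1': q0→∅; now ∅.
The set is empty and remains empty for the remaining 5 symbols.
The final set ∅ contains no accepting state.

No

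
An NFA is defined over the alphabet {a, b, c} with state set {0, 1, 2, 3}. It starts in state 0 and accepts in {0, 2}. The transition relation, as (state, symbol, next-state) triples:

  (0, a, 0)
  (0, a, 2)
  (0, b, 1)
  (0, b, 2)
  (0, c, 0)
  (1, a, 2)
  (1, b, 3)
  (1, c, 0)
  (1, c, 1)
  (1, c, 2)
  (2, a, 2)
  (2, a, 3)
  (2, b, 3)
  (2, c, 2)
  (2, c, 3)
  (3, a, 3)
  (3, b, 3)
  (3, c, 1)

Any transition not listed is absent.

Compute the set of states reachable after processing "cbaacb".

Start in {0}.
Read 'c': {0} → {0}.
Read 'b': {0} → {1, 2}.
Read 'a': {1, 2} → {2, 3}.
Read 'a': {2, 3} → {2, 3}.
Read 'c': {2, 3} → {1, 2, 3}.
Read 'b': {1, 2, 3} → {3}.

{3}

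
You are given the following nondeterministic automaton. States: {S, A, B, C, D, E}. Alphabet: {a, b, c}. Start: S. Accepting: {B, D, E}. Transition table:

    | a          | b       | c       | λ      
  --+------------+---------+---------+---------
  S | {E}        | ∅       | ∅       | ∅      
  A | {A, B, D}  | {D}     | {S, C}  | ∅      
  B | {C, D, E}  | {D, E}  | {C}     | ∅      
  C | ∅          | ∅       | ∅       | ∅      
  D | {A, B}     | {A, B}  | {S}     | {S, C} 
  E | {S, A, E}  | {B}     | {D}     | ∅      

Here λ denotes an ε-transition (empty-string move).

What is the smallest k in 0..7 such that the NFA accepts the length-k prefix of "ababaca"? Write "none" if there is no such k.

1

Start in {S}.
Read 'a': {S} → {E}.
None of the earlier sets intersect F, but {E} does.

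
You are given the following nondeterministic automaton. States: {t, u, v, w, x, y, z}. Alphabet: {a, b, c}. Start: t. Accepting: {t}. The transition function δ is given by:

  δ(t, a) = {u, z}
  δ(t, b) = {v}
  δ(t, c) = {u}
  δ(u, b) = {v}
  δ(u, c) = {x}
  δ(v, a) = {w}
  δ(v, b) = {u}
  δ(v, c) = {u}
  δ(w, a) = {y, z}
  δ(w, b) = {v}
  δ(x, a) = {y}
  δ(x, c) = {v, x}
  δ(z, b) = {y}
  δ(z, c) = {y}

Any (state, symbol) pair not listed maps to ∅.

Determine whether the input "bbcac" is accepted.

Start in {t}.
Read 'b': t→{v}; now {v}.
Read 'b': v→{u}; now {u}.
Read 'c': u→{x}; now {x}.
Read 'a': x→{y}; now {y}.
Read 'c': y→∅; now ∅.
The final set ∅ contains no accepting state.

No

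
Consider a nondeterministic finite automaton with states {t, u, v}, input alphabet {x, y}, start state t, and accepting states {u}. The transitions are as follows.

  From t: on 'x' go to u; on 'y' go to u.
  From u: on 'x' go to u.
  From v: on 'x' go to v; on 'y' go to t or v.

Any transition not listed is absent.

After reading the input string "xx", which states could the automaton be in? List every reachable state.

Start in {t}.
Read 'x': {t} → {u}.
Read 'x': {u} → {u}.

{u}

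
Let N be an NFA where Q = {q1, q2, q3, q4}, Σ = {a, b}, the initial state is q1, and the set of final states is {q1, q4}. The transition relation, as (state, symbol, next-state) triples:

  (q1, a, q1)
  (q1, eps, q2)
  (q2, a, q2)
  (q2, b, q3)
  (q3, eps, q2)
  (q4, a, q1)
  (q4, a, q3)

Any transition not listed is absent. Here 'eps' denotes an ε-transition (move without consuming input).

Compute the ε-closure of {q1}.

Begin with {q1}.
ε-move q1 → q2; add q2.

{q1, q2}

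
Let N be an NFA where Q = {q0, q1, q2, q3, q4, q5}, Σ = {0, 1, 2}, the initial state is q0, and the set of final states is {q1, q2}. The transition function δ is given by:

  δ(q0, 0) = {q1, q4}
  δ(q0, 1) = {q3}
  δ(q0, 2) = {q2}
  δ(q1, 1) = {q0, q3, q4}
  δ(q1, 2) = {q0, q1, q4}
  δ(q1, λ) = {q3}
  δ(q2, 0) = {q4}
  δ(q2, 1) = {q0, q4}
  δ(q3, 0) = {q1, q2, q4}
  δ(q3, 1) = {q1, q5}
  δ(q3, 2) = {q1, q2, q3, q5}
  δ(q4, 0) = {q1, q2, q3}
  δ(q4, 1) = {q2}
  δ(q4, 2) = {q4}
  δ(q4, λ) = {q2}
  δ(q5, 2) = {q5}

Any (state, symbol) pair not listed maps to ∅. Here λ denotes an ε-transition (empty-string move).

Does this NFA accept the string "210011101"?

Yes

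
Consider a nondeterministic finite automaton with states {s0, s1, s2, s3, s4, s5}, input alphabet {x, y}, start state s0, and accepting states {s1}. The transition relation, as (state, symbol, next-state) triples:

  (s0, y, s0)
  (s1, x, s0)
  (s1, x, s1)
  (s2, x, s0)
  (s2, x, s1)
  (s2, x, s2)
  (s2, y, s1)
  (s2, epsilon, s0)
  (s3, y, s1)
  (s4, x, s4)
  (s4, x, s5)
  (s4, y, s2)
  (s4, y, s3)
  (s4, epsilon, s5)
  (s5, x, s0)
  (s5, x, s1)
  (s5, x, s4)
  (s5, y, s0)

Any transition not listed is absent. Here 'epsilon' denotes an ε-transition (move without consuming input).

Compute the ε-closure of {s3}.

{s3}

Begin with {s3}.
No ε-moves leave this set, so the closure equals the set itself.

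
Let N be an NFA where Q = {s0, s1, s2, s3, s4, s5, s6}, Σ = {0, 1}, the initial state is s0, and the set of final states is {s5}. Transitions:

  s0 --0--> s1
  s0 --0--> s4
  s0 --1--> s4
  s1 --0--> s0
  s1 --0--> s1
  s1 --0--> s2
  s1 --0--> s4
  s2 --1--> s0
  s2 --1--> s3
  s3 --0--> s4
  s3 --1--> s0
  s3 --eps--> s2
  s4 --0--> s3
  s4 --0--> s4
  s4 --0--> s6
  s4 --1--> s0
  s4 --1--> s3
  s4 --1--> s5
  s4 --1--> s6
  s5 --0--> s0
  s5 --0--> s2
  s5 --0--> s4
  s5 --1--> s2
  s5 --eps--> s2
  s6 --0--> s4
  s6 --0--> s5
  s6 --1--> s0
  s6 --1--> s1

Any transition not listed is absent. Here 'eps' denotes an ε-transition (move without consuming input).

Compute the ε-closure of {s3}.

{s2, s3}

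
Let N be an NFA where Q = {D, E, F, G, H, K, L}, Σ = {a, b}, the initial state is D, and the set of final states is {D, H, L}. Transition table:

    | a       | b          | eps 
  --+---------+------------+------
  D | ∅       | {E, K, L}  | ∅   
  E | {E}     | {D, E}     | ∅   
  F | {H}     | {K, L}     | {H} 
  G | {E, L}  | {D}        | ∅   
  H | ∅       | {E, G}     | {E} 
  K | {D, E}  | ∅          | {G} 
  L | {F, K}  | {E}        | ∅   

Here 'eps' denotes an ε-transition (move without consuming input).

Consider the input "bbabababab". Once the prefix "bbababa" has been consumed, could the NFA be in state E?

Start in {D}.
Read 'b': {D} → {E, G, K, L}.
Read 'b': {E, G, K, L} → {D, E}.
Read 'a': {D, E} → {E}.
Read 'b': {E} → {D, E}.
Read 'a': {D, E} → {E}.
Read 'b': {E} → {D, E}.
Read 'a': {D, E} → {E}.
State E is in {E}.

Yes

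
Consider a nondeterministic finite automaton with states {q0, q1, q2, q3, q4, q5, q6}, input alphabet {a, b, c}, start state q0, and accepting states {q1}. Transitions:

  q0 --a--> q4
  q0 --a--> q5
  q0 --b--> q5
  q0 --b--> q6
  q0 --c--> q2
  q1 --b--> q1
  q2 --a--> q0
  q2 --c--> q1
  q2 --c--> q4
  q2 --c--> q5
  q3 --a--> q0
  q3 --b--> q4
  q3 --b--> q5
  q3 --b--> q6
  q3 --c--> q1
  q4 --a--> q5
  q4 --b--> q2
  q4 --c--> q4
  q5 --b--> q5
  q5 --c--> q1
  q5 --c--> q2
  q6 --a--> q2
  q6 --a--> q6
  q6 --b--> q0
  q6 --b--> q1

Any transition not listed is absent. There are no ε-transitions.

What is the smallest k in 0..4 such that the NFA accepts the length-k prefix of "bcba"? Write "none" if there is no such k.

2

Start in {q0}.
Read 'b': {q0} → {q5, q6}.
Read 'c': {q5, q6} → {q1, q2}.
None of the earlier sets intersect F, but {q1, q2} does.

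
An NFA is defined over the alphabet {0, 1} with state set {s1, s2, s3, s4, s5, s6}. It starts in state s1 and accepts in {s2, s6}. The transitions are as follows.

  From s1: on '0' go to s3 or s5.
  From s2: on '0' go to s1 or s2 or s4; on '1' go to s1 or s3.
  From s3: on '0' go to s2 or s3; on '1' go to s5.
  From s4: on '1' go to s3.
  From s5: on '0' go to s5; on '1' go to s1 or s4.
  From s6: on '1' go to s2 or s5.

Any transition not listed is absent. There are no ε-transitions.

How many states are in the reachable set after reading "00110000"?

Start in {s1}.
Read '0': s1→{s3, s5}; now {s3, s5}.
Read '0': s3→{s2, s3}, s5→{s5}; now {s2, s3, s5}.
Read '1': s2→{s1, s3}, s3→{s5}, s5→{s1, s4}; now {s1, s3, s4, s5}.
Read '1': s1→∅, s3→{s5}, s4→{s3}, s5→{s1, s4}; now {s1, s3, s4, s5}.
Read '0': s1→{s3, s5}, s3→{s2, s3}, s4→∅, s5→{s5}; now {s2, s3, s5}.
Read '0': s2→{s1, s2, s4}, s3→{s2, s3}, s5→{s5}; now {s1, s2, s3, s4, s5}.
Read '0': s1→{s3, s5}, s2→{s1, s2, s4}, s3→{s2, s3}, s4→∅, s5→{s5}; now {s1, s2, s3, s4, s5}.
Read '0': s1→{s3, s5}, s2→{s1, s2, s4}, s3→{s2, s3}, s4→∅, s5→{s5}; now {s1, s2, s3, s4, s5}.
That set has 5 states.

5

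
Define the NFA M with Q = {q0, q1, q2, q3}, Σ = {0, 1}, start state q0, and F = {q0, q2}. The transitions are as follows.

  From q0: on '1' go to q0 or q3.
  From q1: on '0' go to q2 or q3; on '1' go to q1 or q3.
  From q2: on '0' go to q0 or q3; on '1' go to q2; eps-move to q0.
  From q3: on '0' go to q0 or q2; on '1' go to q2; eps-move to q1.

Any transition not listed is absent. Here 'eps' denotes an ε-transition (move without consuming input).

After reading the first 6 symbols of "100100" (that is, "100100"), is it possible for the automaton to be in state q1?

Yes

Start in {q0}.
Read '1': q0→{q0, q3}; union {q0, q3}; ε-closure = {q0, q1, q3}.
Read '0': q0→∅, q1→{q2, q3}, q3→{q0, q2}; union {q0, q2, q3}; ε-closure = {q0, q1, q2, q3}.
Read '0': q0→∅, q1→{q2, q3}, q2→{q0, q3}, q3→{q0, q2}; union {q0, q2, q3}; ε-closure = {q0, q1, q2, q3}.
Read '1': q0→{q0, q3}, q1→{q1, q3}, q2→{q2}, q3→{q2}; now {q0, q1, q2, q3}.
Read '0': q0→∅, q1→{q2, q3}, q2→{q0, q3}, q3→{q0, q2}; union {q0, q2, q3}; ε-closure = {q0, q1, q2, q3}.
Read '0': q0→∅, q1→{q2, q3}, q2→{q0, q3}, q3→{q0, q2}; union {q0, q2, q3}; ε-closure = {q0, q1, q2, q3}.
State q1 is in {q0, q1, q2, q3}.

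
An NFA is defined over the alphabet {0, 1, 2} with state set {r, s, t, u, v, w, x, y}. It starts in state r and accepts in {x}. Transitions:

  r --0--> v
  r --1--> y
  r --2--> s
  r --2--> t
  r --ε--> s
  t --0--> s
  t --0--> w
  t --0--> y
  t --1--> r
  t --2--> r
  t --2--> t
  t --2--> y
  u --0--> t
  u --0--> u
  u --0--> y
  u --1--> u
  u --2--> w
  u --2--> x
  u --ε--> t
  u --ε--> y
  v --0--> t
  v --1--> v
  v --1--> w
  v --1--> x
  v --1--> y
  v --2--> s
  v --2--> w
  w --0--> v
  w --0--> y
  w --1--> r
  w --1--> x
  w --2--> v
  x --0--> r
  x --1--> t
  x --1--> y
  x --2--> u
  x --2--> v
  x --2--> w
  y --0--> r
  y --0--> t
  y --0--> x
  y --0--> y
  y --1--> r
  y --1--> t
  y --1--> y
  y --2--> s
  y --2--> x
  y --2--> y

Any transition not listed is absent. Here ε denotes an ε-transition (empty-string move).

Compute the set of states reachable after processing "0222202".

{r, s, t, y}

Start: ε-closure({r}) = {r, s}.
Read '0': {r, s} → {v}.
Read '2': {v} → {s, w}.
Read '2': {s, w} → {v}.
Read '2': {v} → {s, w}.
Read '2': {s, w} → {v}.
Read '0': {v} → {t}.
Read '2': {t} → {r, s, t, y}.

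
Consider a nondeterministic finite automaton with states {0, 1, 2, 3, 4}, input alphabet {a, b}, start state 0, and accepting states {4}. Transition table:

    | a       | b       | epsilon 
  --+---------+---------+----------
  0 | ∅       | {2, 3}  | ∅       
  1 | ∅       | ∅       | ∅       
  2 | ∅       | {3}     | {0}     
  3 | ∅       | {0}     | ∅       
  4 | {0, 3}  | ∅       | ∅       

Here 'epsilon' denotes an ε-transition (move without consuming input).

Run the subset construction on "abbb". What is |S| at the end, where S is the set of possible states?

0

Start in {0}.
Read 'a': {0} → ∅.
The set is empty and remains empty for the remaining 3 symbols.
That set has 0 states.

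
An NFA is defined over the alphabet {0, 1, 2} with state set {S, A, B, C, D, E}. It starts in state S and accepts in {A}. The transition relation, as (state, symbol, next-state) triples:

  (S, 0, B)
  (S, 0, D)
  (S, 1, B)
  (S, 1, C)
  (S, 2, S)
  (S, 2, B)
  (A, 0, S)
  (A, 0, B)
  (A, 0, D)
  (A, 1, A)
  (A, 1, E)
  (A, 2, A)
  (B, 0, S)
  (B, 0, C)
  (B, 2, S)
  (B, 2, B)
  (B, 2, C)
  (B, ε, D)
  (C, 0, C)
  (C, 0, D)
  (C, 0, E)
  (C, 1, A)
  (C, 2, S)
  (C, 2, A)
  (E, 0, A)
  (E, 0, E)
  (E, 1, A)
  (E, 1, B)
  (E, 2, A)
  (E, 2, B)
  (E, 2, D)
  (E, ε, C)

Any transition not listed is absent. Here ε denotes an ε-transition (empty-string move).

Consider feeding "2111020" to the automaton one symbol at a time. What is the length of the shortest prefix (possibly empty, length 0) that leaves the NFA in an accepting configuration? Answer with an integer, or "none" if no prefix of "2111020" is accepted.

3

Start in {S}.
Read '2': {S} → {S, B, D}.
Read '1': {S, B, D} → {B, C, D}.
Read '1': {B, C, D} → {A}.
None of the earlier sets intersect F, but {A} does.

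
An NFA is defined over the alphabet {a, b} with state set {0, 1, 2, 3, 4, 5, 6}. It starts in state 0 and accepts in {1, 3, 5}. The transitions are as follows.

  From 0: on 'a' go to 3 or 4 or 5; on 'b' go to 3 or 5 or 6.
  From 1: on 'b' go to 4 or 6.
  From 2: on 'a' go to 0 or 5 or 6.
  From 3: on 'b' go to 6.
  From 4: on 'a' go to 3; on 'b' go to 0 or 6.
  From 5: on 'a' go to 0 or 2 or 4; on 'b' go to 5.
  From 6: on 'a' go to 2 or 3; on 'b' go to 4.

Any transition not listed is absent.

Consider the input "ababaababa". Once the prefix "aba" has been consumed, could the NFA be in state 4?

Yes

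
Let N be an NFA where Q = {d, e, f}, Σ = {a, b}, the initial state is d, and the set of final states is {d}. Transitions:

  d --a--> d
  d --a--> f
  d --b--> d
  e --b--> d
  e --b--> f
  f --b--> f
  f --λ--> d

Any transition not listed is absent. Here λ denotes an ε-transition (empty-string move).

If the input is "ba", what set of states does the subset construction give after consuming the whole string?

Start in {d}.
Read 'b': d→{d}; now {d}.
Read 'a': d→{d, f}; now {d, f}.

{d, f}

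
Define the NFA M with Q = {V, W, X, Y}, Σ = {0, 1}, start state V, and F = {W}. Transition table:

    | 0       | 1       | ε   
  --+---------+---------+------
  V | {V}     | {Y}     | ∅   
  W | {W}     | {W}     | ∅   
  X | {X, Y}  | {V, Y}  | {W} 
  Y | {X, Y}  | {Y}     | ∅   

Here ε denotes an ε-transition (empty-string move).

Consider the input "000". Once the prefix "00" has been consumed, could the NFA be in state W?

No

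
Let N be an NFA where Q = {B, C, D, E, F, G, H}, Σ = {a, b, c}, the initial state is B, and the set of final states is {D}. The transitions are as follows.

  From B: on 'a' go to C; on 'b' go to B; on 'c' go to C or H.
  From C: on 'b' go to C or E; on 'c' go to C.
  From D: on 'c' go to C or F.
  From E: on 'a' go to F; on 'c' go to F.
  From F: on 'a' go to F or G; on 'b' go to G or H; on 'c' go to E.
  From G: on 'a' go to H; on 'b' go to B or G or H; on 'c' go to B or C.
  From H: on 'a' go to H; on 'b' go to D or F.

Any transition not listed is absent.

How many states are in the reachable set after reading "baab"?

Start in {B}.
Read 'b': B→{B}; now {B}.
Read 'a': B→{C}; now {C}.
Read 'a': C→∅; now ∅.
The set is empty and remains empty for the remaining 1 symbol.
That set has 0 states.

0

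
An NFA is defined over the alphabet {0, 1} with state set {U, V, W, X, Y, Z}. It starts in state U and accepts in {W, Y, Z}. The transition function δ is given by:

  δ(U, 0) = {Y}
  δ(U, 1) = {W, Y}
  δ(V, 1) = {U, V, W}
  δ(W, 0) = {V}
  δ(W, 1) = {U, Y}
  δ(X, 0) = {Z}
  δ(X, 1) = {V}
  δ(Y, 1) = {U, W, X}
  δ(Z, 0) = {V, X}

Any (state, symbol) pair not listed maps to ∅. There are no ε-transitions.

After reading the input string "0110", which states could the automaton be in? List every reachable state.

{V, Y}

Start in {U}.
Read '0': {U} → {Y}.
Read '1': {Y} → {U, W, X}.
Read '1': {U, W, X} → {U, V, W, Y}.
Read '0': {U, V, W, Y} → {V, Y}.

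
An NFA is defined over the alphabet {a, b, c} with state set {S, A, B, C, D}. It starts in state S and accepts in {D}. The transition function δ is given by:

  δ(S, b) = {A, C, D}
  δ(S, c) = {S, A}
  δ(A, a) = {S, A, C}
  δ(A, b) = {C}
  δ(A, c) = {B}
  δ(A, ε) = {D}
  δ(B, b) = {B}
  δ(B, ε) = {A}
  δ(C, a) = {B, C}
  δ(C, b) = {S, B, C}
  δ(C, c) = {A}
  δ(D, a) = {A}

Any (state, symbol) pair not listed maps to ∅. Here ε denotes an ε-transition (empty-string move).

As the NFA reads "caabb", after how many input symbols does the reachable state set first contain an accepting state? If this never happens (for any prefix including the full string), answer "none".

Start in {S}.
Read 'c': {S} → {S, A, D}.
None of the earlier sets intersect F, but {S, A, D} does.

1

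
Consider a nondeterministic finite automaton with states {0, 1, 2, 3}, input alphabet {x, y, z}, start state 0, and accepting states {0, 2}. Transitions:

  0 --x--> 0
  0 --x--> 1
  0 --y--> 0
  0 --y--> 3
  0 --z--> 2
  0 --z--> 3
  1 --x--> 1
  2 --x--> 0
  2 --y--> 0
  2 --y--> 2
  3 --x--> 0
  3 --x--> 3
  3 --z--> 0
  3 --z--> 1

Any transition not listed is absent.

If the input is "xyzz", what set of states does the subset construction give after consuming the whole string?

{0, 1, 2, 3}

Start in {0}.
Read 'x': {0} → {0, 1}.
Read 'y': {0, 1} → {0, 3}.
Read 'z': {0, 3} → {0, 1, 2, 3}.
Read 'z': {0, 1, 2, 3} → {0, 1, 2, 3}.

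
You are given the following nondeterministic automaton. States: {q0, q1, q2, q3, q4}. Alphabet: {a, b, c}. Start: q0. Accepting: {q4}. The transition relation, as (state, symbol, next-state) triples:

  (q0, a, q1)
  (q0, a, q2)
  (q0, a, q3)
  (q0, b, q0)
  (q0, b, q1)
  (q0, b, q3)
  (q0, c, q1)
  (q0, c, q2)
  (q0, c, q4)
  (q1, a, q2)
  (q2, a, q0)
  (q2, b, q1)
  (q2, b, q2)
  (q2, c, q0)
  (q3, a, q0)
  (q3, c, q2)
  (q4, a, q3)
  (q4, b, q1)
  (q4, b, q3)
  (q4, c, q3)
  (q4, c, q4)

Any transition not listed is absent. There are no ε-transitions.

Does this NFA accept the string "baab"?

Start in {q0}.
Read 'b': {q0} → {q0, q1, q3}.
Read 'a': {q0, q1, q3} → {q0, q1, q2, q3}.
Read 'a': {q0, q1, q2, q3} → {q0, q1, q2, q3}.
Read 'b': {q0, q1, q2, q3} → {q0, q1, q2, q3}.
The final set {q0, q1, q2, q3} contains no accepting state.

No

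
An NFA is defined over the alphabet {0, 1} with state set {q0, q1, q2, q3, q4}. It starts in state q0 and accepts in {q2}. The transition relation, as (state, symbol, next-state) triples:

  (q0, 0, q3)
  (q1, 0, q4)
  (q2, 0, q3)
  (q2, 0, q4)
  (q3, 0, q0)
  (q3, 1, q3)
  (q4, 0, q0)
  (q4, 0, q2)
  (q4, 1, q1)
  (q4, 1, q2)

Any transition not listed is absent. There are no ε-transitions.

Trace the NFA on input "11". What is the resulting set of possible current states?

∅

Start in {q0}.
Read '1': {q0} → ∅.
The set is empty and remains empty for the remaining 1 symbol.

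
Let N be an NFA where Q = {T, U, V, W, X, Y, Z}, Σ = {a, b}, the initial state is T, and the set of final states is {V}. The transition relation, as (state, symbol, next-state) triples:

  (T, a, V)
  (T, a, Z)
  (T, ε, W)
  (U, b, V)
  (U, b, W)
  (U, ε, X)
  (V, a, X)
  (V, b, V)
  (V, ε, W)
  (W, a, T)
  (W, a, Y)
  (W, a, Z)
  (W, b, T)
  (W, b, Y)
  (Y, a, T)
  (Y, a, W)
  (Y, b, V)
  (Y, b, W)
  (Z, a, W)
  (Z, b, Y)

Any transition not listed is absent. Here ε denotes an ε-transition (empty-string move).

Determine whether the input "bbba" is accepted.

Yes

Start: ε-closure({T}) = {T, W}.
Read 'b': T→∅, W→{T, Y}; union {T, Y}; ε-closure = {T, W, Y}.
Read 'b': T→∅, W→{T, Y}, Y→{V, W}; now {T, V, W, Y}.
Read 'b': T→∅, V→{V}, W→{T, Y}, Y→{V, W}; now {T, V, W, Y}.
Read 'a': T→{V, Z}, V→{X}, W→{T, Y, Z}, Y→{T, W}; now {T, V, W, X, Y, Z}.
The final set {T, V, W, X, Y, Z} contains the accepting state V.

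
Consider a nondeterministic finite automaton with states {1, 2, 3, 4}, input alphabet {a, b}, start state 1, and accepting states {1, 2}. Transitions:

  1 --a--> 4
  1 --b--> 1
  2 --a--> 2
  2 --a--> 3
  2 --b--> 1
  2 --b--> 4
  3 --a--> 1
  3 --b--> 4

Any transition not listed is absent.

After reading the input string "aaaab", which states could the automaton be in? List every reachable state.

∅

Start in {1}.
Read 'a': 1→{4}; now {4}.
Read 'a': 4→∅; now ∅.
The set is empty and remains empty for the remaining 3 symbols.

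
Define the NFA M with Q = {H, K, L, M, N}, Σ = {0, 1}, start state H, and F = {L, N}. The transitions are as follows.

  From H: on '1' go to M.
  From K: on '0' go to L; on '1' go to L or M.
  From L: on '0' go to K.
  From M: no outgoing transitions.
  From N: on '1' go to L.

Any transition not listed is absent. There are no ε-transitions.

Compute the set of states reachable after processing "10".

∅

Start in {H}.
Read '1': {H} → {M}.
Read '0': {M} → ∅.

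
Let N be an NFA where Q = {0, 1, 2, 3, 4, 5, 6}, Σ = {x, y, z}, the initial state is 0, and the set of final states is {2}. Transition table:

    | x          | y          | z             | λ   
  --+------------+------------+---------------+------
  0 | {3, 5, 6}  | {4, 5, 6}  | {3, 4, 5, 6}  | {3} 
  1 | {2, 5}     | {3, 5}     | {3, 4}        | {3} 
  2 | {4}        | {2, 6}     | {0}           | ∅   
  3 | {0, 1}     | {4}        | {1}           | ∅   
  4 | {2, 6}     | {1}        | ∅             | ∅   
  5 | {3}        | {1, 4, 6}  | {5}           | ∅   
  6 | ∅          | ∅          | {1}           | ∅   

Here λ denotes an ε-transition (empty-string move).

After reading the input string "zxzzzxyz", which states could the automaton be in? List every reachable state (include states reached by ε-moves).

Start: ε-closure({0}) = {0, 3}.
Read 'z': 0→{3, 4, 5, 6}, 3→{1}; now {1, 3, 4, 5, 6}.
Read 'x': 1→{2, 5}, 3→{0, 1}, 4→{2, 6}, 5→{3}, 6→∅; now {0, 1, 2, 3, 5, 6}.
Read 'z': 0→{3, 4, 5, 6}, 1→{3, 4}, 2→{0}, 3→{1}, 5→{5}, 6→{1}; now {0, 1, 3, 4, 5, 6}.
Read 'z': 0→{3, 4, 5, 6}, 1→{3, 4}, 3→{1}, 4→∅, 5→{5}, 6→{1}; now {1, 3, 4, 5, 6}.
Read 'z': 1→{3, 4}, 3→{1}, 4→∅, 5→{5}, 6→{1}; now {1, 3, 4, 5}.
Read 'x': 1→{2, 5}, 3→{0, 1}, 4→{2, 6}, 5→{3}; now {0, 1, 2, 3, 5, 6}.
Read 'y': 0→{4, 5, 6}, 1→{3, 5}, 2→{2, 6}, 3→{4}, 5→{1, 4, 6}, 6→∅; now {1, 2, 3, 4, 5, 6}.
Read 'z': 1→{3, 4}, 2→{0}, 3→{1}, 4→∅, 5→{5}, 6→{1}; now {0, 1, 3, 4, 5}.

{0, 1, 3, 4, 5}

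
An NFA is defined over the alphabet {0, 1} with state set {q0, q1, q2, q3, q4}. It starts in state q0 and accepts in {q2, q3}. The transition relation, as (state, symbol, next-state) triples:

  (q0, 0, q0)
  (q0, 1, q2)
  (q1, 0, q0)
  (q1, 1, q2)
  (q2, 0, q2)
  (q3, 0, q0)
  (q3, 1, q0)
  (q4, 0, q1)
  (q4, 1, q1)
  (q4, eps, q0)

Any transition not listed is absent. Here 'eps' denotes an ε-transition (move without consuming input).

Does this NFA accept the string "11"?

Start in {q0}.
Read '1': q0→{q2}; now {q2}.
Read '1': q2→∅; now ∅.
The final set ∅ contains no accepting state.

No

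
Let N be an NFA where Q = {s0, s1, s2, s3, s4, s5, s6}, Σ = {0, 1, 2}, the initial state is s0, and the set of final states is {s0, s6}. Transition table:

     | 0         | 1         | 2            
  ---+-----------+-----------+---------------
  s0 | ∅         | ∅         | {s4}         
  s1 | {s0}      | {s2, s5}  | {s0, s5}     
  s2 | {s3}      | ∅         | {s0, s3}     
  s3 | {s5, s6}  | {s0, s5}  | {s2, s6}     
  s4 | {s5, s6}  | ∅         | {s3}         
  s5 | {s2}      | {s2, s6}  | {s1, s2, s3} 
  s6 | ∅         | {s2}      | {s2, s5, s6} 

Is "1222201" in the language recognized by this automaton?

Start in {s0}.
Read '1': s0→∅; now ∅.
The set is empty and remains empty for the remaining 6 symbols.
The final set ∅ contains no accepting state.

No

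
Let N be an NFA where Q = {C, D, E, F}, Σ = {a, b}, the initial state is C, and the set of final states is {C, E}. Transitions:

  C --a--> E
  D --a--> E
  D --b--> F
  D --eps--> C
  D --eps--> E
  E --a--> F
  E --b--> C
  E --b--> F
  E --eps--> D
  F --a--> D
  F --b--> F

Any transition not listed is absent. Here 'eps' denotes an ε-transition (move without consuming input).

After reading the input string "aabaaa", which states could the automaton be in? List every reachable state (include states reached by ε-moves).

Start in {C}.
Read 'a': {C} → {C, D, E}.
Read 'a': {C, D, E} → {C, D, E, F}.
Read 'b': {C, D, E, F} → {C, F}.
Read 'a': {C, F} → {C, D, E}.
Read 'a': {C, D, E} → {C, D, E, F}.
Read 'a': {C, D, E, F} → {C, D, E, F}.

{C, D, E, F}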